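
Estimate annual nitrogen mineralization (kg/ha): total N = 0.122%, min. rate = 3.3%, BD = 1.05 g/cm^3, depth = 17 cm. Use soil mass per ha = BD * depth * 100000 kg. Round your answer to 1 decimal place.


Step 1: Soil mass per ha = BD * depth * 100000 = 1.05 * 17 * 100000 = 1785000 kg
Step 2: Total N pool = soil mass * N%/100 = 1785000 * 0.122/100 = 2177.7 kg/ha
Step 3: N mineralized = N pool * rate%/100 = 2177.7 * 3.3/100 = 71.9 kg/ha/yr

71.9


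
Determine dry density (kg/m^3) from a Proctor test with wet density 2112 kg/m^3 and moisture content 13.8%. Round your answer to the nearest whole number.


Step 1: Dry density = wet density / (1 + w/100)
Step 2: Dry density = 2112 / (1 + 13.8/100)
Step 3: Dry density = 2112 / 1.138
Step 4: Dry density = 1856 kg/m^3

1856


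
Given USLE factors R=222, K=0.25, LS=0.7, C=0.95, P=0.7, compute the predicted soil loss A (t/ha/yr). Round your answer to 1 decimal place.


Step 1: A = R * K * LS * C * P
Step 2: R * K = 222 * 0.25 = 55.5
Step 3: (R*K) * LS = 55.5 * 0.7 = 38.85
Step 4: * C * P = 38.85 * 0.95 * 0.7 = 25.8
Step 5: A = 25.8 t/(ha*yr)

25.8


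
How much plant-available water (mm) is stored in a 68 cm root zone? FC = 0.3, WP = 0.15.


Step 1: Available water = (FC - WP) * depth * 10
Step 2: AW = (0.3 - 0.15) * 68 * 10
Step 3: AW = 0.15 * 68 * 10
Step 4: AW = 102.0 mm

102.0


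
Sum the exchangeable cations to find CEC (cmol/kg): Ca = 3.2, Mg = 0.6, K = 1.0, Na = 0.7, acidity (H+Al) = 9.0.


Step 1: CEC = Ca + Mg + K + Na + (H+Al)
Step 2: CEC = 3.2 + 0.6 + 1.0 + 0.7 + 9.0
Step 3: CEC = 14.5 cmol/kg

14.5


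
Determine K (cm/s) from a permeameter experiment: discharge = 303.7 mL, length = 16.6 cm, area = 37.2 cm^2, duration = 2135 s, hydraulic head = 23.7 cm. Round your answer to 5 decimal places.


Step 1: K = Q * L / (A * t * h)
Step 2: Numerator = 303.7 * 16.6 = 5041.42
Step 3: Denominator = 37.2 * 2135 * 23.7 = 1882301.4
Step 4: K = 5041.42 / 1882301.4 = 0.00268 cm/s

0.00268


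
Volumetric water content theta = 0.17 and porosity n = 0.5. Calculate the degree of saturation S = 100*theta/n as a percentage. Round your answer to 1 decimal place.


Step 1: S = 100 * theta_v / n
Step 2: S = 100 * 0.17 / 0.5
Step 3: S = 34.0%

34.0


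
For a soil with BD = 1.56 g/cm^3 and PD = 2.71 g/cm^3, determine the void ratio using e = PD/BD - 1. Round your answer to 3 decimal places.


Step 1: e = PD / BD - 1
Step 2: e = 2.71 / 1.56 - 1
Step 3: e = 1.73718 - 1
Step 4: e = 0.737

0.737


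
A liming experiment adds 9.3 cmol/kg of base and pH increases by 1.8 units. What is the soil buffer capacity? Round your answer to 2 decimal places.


Step 1: BC = change in base / change in pH
Step 2: BC = 9.3 / 1.8
Step 3: BC = 5.17 cmol/(kg*pH unit)

5.17


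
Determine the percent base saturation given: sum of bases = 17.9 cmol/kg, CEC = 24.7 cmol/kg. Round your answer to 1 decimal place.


Step 1: BS = 100 * (sum of bases) / CEC
Step 2: BS = 100 * 17.9 / 24.7
Step 3: BS = 72.5%

72.5


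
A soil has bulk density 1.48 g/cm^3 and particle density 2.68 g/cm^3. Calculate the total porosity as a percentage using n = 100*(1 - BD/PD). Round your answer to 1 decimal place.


Step 1: Formula: n = 100 * (1 - BD / PD)
Step 2: n = 100 * (1 - 1.48 / 2.68)
Step 3: n = 100 * (1 - 0.55224)
Step 4: n = 44.8%

44.8


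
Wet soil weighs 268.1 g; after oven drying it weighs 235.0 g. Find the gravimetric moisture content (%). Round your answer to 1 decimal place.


Step 1: Water mass = wet - dry = 268.1 - 235.0 = 33.1 g
Step 2: w = 100 * water mass / dry mass
Step 3: w = 100 * 33.1 / 235.0 = 14.1%

14.1


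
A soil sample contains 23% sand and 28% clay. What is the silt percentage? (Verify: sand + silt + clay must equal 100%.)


Step 1: sand + silt + clay = 100%
Step 2: silt = 100 - sand - clay
Step 3: silt = 100 - 23 - 28
Step 4: silt = 49%

49


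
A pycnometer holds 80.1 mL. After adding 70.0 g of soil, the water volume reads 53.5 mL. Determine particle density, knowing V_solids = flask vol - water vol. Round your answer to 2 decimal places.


Step 1: Volume of solids = flask volume - water volume with soil
Step 2: V_solids = 80.1 - 53.5 = 26.6 mL
Step 3: Particle density = mass / V_solids = 70.0 / 26.6 = 2.63 g/cm^3

2.63


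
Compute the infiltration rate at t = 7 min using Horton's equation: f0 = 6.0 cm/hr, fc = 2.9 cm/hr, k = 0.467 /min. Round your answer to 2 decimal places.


Step 1: f = fc + (f0 - fc) * exp(-k * t)
Step 2: exp(-0.467 * 7) = 0.038044
Step 3: f = 2.9 + (6.0 - 2.9) * 0.038044
Step 4: f = 2.9 + 3.1 * 0.038044
Step 5: f = 3.02 cm/hr

3.02


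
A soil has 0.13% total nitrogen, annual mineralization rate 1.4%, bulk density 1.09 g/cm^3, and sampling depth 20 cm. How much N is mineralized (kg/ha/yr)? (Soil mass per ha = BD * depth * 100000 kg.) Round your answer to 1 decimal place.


Step 1: Soil mass per ha = BD * depth * 100000 = 1.09 * 20 * 100000 = 2180000 kg
Step 2: Total N pool = soil mass * N%/100 = 2180000 * 0.13/100 = 2834.0 kg/ha
Step 3: N mineralized = N pool * rate%/100 = 2834.0 * 1.4/100 = 39.7 kg/ha/yr

39.7


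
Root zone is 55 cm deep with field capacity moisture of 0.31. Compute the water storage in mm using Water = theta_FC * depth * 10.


Step 1: Water (mm) = theta_FC * depth (cm) * 10
Step 2: Water = 0.31 * 55 * 10
Step 3: Water = 170.5 mm

170.5


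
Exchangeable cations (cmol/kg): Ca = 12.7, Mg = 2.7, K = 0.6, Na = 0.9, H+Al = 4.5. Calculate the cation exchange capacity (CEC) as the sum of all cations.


Step 1: CEC = Ca + Mg + K + Na + (H+Al)
Step 2: CEC = 12.7 + 2.7 + 0.6 + 0.9 + 4.5
Step 3: CEC = 21.4 cmol/kg

21.4


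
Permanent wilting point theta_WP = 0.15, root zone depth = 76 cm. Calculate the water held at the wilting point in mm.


Step 1: Water (mm) = theta_WP * depth * 10
Step 2: Water = 0.15 * 76 * 10
Step 3: Water = 114.0 mm

114.0


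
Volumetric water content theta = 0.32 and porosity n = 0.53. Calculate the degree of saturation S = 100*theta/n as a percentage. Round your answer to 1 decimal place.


Step 1: S = 100 * theta_v / n
Step 2: S = 100 * 0.32 / 0.53
Step 3: S = 60.4%

60.4


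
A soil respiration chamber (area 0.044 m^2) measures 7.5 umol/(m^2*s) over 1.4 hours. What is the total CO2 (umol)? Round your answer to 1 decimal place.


Step 1: Convert time to seconds: 1.4 hr * 3600 = 5040.0 s
Step 2: Total = flux * area * time_s
Step 3: Total = 7.5 * 0.044 * 5040.0
Step 4: Total = 1663.2 umol

1663.2


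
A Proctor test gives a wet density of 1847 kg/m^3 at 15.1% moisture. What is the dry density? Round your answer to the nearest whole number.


Step 1: Dry density = wet density / (1 + w/100)
Step 2: Dry density = 1847 / (1 + 15.1/100)
Step 3: Dry density = 1847 / 1.151
Step 4: Dry density = 1605 kg/m^3

1605


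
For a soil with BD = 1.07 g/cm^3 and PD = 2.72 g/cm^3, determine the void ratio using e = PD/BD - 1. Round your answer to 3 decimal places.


Step 1: e = PD / BD - 1
Step 2: e = 2.72 / 1.07 - 1
Step 3: e = 2.54206 - 1
Step 4: e = 1.542

1.542


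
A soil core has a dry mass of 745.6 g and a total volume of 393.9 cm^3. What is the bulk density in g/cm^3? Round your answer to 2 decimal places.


Step 1: Identify the formula: BD = dry mass / volume
Step 2: Substitute values: BD = 745.6 / 393.9
Step 3: BD = 1.89 g/cm^3

1.89


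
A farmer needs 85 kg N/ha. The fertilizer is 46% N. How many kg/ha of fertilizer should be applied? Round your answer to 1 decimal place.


Step 1: Fertilizer rate = target N / (N content / 100)
Step 2: Rate = 85 / (46 / 100)
Step 3: Rate = 85 / 0.46
Step 4: Rate = 184.8 kg/ha

184.8


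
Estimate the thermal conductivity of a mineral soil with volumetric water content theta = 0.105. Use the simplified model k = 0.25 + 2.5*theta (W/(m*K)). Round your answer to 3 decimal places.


Step 1: k = 0.25 + 2.5 * theta
Step 2: k = 0.25 + 2.5 * 0.105
Step 3: k = 0.25 + 0.263
Step 4: k = 0.513 W/(m*K)

0.513


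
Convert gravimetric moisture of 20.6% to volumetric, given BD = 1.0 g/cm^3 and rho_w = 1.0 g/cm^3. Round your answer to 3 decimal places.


Step 1: theta = (w / 100) * BD / rho_w
Step 2: theta = (20.6 / 100) * 1.0 / 1.0
Step 3: theta = 0.206 * 1.0
Step 4: theta = 0.206

0.206


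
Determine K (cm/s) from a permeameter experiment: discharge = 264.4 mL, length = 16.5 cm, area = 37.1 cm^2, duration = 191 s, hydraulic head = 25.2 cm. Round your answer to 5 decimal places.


Step 1: K = Q * L / (A * t * h)
Step 2: Numerator = 264.4 * 16.5 = 4362.6
Step 3: Denominator = 37.1 * 191 * 25.2 = 178569.72
Step 4: K = 4362.6 / 178569.72 = 0.02443 cm/s

0.02443


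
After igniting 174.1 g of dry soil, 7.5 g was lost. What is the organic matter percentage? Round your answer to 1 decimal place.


Step 1: OM% = 100 * LOI / sample mass
Step 2: OM = 100 * 7.5 / 174.1
Step 3: OM = 4.3%

4.3


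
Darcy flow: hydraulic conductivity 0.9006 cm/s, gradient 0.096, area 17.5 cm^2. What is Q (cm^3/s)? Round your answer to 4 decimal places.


Step 1: Apply Darcy's law: Q = K * i * A
Step 2: Q = 0.9006 * 0.096 * 17.5
Step 3: Q = 1.513 cm^3/s

1.513


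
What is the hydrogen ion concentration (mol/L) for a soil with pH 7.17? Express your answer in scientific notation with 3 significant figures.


Step 1: [H+] = 10^(-pH)
Step 2: [H+] = 10^(-7.17)
Step 3: [H+] = 6.76e-08 mol/L

6.76e-08


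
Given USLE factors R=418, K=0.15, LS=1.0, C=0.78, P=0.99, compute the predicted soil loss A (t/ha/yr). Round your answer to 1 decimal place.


Step 1: A = R * K * LS * C * P
Step 2: R * K = 418 * 0.15 = 62.7
Step 3: (R*K) * LS = 62.7 * 1.0 = 62.7
Step 4: * C * P = 62.7 * 0.78 * 0.99 = 48.4
Step 5: A = 48.4 t/(ha*yr)

48.4


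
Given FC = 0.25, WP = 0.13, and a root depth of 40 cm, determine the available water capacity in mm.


Step 1: Available water = (FC - WP) * depth * 10
Step 2: AW = (0.25 - 0.13) * 40 * 10
Step 3: AW = 0.12 * 40 * 10
Step 4: AW = 48.0 mm

48.0


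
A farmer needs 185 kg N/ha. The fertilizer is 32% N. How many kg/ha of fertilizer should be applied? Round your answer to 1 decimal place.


Step 1: Fertilizer rate = target N / (N content / 100)
Step 2: Rate = 185 / (32 / 100)
Step 3: Rate = 185 / 0.32
Step 4: Rate = 578.1 kg/ha

578.1


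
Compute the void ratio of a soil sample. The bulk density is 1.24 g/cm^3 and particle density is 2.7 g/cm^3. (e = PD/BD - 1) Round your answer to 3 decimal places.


Step 1: e = PD / BD - 1
Step 2: e = 2.7 / 1.24 - 1
Step 3: e = 2.17742 - 1
Step 4: e = 1.177

1.177


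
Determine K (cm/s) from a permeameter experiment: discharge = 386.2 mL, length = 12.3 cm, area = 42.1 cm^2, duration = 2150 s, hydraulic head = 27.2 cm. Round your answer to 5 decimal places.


Step 1: K = Q * L / (A * t * h)
Step 2: Numerator = 386.2 * 12.3 = 4750.26
Step 3: Denominator = 42.1 * 2150 * 27.2 = 2462008.0
Step 4: K = 4750.26 / 2462008.0 = 0.00193 cm/s

0.00193


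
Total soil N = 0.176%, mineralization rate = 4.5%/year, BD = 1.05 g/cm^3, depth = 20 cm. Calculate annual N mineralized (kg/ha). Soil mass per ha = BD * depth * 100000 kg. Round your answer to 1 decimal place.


Step 1: Soil mass per ha = BD * depth * 100000 = 1.05 * 20 * 100000 = 2100000 kg
Step 2: Total N pool = soil mass * N%/100 = 2100000 * 0.176/100 = 3696.0 kg/ha
Step 3: N mineralized = N pool * rate%/100 = 3696.0 * 4.5/100 = 166.3 kg/ha/yr

166.3


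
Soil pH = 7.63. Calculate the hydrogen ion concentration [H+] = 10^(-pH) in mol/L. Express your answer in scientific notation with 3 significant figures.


Step 1: [H+] = 10^(-pH)
Step 2: [H+] = 10^(-7.63)
Step 3: [H+] = 2.34e-08 mol/L

2.34e-08


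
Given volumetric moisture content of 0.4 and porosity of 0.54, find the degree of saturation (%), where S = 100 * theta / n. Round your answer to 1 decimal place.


Step 1: S = 100 * theta_v / n
Step 2: S = 100 * 0.4 / 0.54
Step 3: S = 74.1%

74.1


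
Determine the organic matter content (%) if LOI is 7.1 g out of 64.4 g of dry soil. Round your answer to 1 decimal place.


Step 1: OM% = 100 * LOI / sample mass
Step 2: OM = 100 * 7.1 / 64.4
Step 3: OM = 11.0%

11.0


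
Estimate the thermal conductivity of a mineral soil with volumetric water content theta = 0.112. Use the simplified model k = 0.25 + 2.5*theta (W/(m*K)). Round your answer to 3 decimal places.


Step 1: k = 0.25 + 2.5 * theta
Step 2: k = 0.25 + 2.5 * 0.112
Step 3: k = 0.25 + 0.28
Step 4: k = 0.53 W/(m*K)

0.53


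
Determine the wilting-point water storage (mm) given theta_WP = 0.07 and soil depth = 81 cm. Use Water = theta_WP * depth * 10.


Step 1: Water (mm) = theta_WP * depth * 10
Step 2: Water = 0.07 * 81 * 10
Step 3: Water = 56.7 mm

56.7


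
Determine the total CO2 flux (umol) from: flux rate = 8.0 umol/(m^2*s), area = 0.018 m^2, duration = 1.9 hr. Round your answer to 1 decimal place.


Step 1: Convert time to seconds: 1.9 hr * 3600 = 6840.0 s
Step 2: Total = flux * area * time_s
Step 3: Total = 8.0 * 0.018 * 6840.0
Step 4: Total = 985.0 umol

985.0


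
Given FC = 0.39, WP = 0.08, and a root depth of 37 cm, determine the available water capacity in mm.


Step 1: Available water = (FC - WP) * depth * 10
Step 2: AW = (0.39 - 0.08) * 37 * 10
Step 3: AW = 0.31 * 37 * 10
Step 4: AW = 114.7 mm

114.7


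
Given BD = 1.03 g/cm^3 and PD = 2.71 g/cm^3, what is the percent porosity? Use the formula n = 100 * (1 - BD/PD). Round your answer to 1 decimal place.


Step 1: Formula: n = 100 * (1 - BD / PD)
Step 2: n = 100 * (1 - 1.03 / 2.71)
Step 3: n = 100 * (1 - 0.38007)
Step 4: n = 62.0%

62.0


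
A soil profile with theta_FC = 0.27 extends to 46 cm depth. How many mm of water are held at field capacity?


Step 1: Water (mm) = theta_FC * depth (cm) * 10
Step 2: Water = 0.27 * 46 * 10
Step 3: Water = 124.2 mm

124.2


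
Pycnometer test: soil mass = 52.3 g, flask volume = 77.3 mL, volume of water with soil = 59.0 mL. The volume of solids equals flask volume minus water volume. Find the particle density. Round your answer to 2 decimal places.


Step 1: Volume of solids = flask volume - water volume with soil
Step 2: V_solids = 77.3 - 59.0 = 18.3 mL
Step 3: Particle density = mass / V_solids = 52.3 / 18.3 = 2.86 g/cm^3

2.86


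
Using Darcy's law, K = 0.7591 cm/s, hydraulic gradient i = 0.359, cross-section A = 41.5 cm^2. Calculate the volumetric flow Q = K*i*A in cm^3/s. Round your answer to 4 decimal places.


Step 1: Apply Darcy's law: Q = K * i * A
Step 2: Q = 0.7591 * 0.359 * 41.5
Step 3: Q = 11.3095 cm^3/s

11.3095


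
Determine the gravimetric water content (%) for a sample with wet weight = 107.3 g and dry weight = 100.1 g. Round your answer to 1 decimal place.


Step 1: Water mass = wet - dry = 107.3 - 100.1 = 7.2 g
Step 2: w = 100 * water mass / dry mass
Step 3: w = 100 * 7.2 / 100.1 = 7.2%

7.2


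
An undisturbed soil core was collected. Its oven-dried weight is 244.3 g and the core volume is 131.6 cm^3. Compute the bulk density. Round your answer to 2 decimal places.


Step 1: Identify the formula: BD = dry mass / volume
Step 2: Substitute values: BD = 244.3 / 131.6
Step 3: BD = 1.86 g/cm^3

1.86


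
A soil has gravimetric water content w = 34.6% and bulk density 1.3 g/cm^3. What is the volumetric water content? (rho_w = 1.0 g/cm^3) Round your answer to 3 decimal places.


Step 1: theta = (w / 100) * BD / rho_w
Step 2: theta = (34.6 / 100) * 1.3 / 1.0
Step 3: theta = 0.346 * 1.3
Step 4: theta = 0.45

0.45


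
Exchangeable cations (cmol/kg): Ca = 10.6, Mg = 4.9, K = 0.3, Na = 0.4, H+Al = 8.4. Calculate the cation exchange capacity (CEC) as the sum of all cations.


Step 1: CEC = Ca + Mg + K + Na + (H+Al)
Step 2: CEC = 10.6 + 4.9 + 0.3 + 0.4 + 8.4
Step 3: CEC = 24.6 cmol/kg

24.6


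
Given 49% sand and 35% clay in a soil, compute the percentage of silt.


Step 1: sand + silt + clay = 100%
Step 2: silt = 100 - sand - clay
Step 3: silt = 100 - 49 - 35
Step 4: silt = 16%

16


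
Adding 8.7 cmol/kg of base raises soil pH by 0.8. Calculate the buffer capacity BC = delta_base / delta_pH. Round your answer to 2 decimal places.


Step 1: BC = change in base / change in pH
Step 2: BC = 8.7 / 0.8
Step 3: BC = 10.88 cmol/(kg*pH unit)

10.88


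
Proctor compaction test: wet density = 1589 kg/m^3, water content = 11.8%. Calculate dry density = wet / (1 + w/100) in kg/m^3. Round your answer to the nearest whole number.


Step 1: Dry density = wet density / (1 + w/100)
Step 2: Dry density = 1589 / (1 + 11.8/100)
Step 3: Dry density = 1589 / 1.118
Step 4: Dry density = 1421 kg/m^3

1421


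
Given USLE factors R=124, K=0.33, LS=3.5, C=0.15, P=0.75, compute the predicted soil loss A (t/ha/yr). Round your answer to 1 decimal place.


Step 1: A = R * K * LS * C * P
Step 2: R * K = 124 * 0.33 = 40.92
Step 3: (R*K) * LS = 40.92 * 3.5 = 143.22
Step 4: * C * P = 143.22 * 0.15 * 0.75 = 16.1
Step 5: A = 16.1 t/(ha*yr)

16.1


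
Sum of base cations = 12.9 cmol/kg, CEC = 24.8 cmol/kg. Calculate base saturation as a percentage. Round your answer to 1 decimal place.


Step 1: BS = 100 * (sum of bases) / CEC
Step 2: BS = 100 * 12.9 / 24.8
Step 3: BS = 52.0%

52.0


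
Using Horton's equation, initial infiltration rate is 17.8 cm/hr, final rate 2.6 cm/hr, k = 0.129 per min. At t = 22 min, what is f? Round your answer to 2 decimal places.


Step 1: f = fc + (f0 - fc) * exp(-k * t)
Step 2: exp(-0.129 * 22) = 0.058543
Step 3: f = 2.6 + (17.8 - 2.6) * 0.058543
Step 4: f = 2.6 + 15.2 * 0.058543
Step 5: f = 3.49 cm/hr

3.49


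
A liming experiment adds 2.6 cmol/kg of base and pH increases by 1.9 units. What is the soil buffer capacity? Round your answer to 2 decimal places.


Step 1: BC = change in base / change in pH
Step 2: BC = 2.6 / 1.9
Step 3: BC = 1.37 cmol/(kg*pH unit)

1.37


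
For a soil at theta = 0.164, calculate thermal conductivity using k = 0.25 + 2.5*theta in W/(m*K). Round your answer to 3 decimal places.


Step 1: k = 0.25 + 2.5 * theta
Step 2: k = 0.25 + 2.5 * 0.164
Step 3: k = 0.25 + 0.41
Step 4: k = 0.66 W/(m*K)

0.66


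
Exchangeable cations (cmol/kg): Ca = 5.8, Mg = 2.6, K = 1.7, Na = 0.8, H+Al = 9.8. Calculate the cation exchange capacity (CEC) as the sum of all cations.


Step 1: CEC = Ca + Mg + K + Na + (H+Al)
Step 2: CEC = 5.8 + 2.6 + 1.7 + 0.8 + 9.8
Step 3: CEC = 20.7 cmol/kg

20.7


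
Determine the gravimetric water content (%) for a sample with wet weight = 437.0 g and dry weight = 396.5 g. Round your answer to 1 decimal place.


Step 1: Water mass = wet - dry = 437.0 - 396.5 = 40.5 g
Step 2: w = 100 * water mass / dry mass
Step 3: w = 100 * 40.5 / 396.5 = 10.2%

10.2


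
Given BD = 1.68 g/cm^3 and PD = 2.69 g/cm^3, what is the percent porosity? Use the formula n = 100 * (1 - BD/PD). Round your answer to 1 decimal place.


Step 1: Formula: n = 100 * (1 - BD / PD)
Step 2: n = 100 * (1 - 1.68 / 2.69)
Step 3: n = 100 * (1 - 0.62454)
Step 4: n = 37.5%

37.5


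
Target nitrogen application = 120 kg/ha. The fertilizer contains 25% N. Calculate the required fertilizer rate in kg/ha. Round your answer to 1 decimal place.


Step 1: Fertilizer rate = target N / (N content / 100)
Step 2: Rate = 120 / (25 / 100)
Step 3: Rate = 120 / 0.25
Step 4: Rate = 480.0 kg/ha

480.0


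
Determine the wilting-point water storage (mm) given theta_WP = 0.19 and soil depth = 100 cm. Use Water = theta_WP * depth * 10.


Step 1: Water (mm) = theta_WP * depth * 10
Step 2: Water = 0.19 * 100 * 10
Step 3: Water = 190.0 mm

190.0


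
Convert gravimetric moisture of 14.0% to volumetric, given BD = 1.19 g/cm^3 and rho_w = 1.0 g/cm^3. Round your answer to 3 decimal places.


Step 1: theta = (w / 100) * BD / rho_w
Step 2: theta = (14.0 / 100) * 1.19 / 1.0
Step 3: theta = 0.14 * 1.19
Step 4: theta = 0.167

0.167


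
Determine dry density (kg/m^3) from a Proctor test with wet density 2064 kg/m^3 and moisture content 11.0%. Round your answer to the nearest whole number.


Step 1: Dry density = wet density / (1 + w/100)
Step 2: Dry density = 2064 / (1 + 11.0/100)
Step 3: Dry density = 2064 / 1.11
Step 4: Dry density = 1859 kg/m^3

1859


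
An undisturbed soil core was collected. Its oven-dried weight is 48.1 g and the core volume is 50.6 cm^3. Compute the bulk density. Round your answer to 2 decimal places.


Step 1: Identify the formula: BD = dry mass / volume
Step 2: Substitute values: BD = 48.1 / 50.6
Step 3: BD = 0.95 g/cm^3

0.95


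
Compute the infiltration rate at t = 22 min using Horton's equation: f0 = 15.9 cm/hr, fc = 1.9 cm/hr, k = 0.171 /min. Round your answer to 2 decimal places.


Step 1: f = fc + (f0 - fc) * exp(-k * t)
Step 2: exp(-0.171 * 22) = 0.023237
Step 3: f = 1.9 + (15.9 - 1.9) * 0.023237
Step 4: f = 1.9 + 14.0 * 0.023237
Step 5: f = 2.23 cm/hr

2.23


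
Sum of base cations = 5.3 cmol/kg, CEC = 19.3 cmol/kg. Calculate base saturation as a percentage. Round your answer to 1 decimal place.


Step 1: BS = 100 * (sum of bases) / CEC
Step 2: BS = 100 * 5.3 / 19.3
Step 3: BS = 27.5%

27.5


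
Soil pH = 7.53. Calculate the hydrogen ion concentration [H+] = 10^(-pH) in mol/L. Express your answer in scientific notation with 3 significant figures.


Step 1: [H+] = 10^(-pH)
Step 2: [H+] = 10^(-7.53)
Step 3: [H+] = 2.95e-08 mol/L

2.95e-08


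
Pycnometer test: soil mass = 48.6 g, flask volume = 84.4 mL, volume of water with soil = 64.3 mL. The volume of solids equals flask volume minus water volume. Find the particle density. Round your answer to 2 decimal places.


Step 1: Volume of solids = flask volume - water volume with soil
Step 2: V_solids = 84.4 - 64.3 = 20.1 mL
Step 3: Particle density = mass / V_solids = 48.6 / 20.1 = 2.42 g/cm^3

2.42


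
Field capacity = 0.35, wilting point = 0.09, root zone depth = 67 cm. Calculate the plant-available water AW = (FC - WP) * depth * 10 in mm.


Step 1: Available water = (FC - WP) * depth * 10
Step 2: AW = (0.35 - 0.09) * 67 * 10
Step 3: AW = 0.26 * 67 * 10
Step 4: AW = 174.2 mm

174.2


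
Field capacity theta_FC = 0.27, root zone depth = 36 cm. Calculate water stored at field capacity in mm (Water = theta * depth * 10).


Step 1: Water (mm) = theta_FC * depth (cm) * 10
Step 2: Water = 0.27 * 36 * 10
Step 3: Water = 97.2 mm

97.2


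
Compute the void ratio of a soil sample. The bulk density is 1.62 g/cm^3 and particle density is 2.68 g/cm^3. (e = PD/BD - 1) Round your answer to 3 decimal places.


Step 1: e = PD / BD - 1
Step 2: e = 2.68 / 1.62 - 1
Step 3: e = 1.65432 - 1
Step 4: e = 0.654

0.654


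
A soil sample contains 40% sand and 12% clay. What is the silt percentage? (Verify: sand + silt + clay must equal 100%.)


Step 1: sand + silt + clay = 100%
Step 2: silt = 100 - sand - clay
Step 3: silt = 100 - 40 - 12
Step 4: silt = 48%

48


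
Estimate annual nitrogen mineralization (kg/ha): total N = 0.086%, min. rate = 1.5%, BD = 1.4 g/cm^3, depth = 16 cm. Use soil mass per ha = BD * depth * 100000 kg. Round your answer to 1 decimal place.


Step 1: Soil mass per ha = BD * depth * 100000 = 1.4 * 16 * 100000 = 2240000 kg
Step 2: Total N pool = soil mass * N%/100 = 2240000 * 0.086/100 = 1926.4 kg/ha
Step 3: N mineralized = N pool * rate%/100 = 1926.4 * 1.5/100 = 28.9 kg/ha/yr

28.9


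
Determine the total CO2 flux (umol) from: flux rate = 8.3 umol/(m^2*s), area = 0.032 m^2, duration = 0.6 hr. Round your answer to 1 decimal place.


Step 1: Convert time to seconds: 0.6 hr * 3600 = 2160.0 s
Step 2: Total = flux * area * time_s
Step 3: Total = 8.3 * 0.032 * 2160.0
Step 4: Total = 573.7 umol

573.7


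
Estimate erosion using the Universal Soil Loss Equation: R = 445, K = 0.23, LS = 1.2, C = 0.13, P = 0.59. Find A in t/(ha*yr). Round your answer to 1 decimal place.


Step 1: A = R * K * LS * C * P
Step 2: R * K = 445 * 0.23 = 102.35
Step 3: (R*K) * LS = 102.35 * 1.2 = 122.82
Step 4: * C * P = 122.82 * 0.13 * 0.59 = 9.4
Step 5: A = 9.4 t/(ha*yr)

9.4


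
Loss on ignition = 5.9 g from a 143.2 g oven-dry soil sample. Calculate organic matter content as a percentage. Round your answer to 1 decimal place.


Step 1: OM% = 100 * LOI / sample mass
Step 2: OM = 100 * 5.9 / 143.2
Step 3: OM = 4.1%

4.1


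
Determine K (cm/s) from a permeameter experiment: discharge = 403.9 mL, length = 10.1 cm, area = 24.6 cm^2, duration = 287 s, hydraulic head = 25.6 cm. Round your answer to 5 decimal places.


Step 1: K = Q * L / (A * t * h)
Step 2: Numerator = 403.9 * 10.1 = 4079.39
Step 3: Denominator = 24.6 * 287 * 25.6 = 180741.12
Step 4: K = 4079.39 / 180741.12 = 0.02257 cm/s

0.02257


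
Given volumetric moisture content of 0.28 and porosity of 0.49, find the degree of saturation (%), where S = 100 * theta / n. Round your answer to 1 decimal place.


Step 1: S = 100 * theta_v / n
Step 2: S = 100 * 0.28 / 0.49
Step 3: S = 57.1%

57.1


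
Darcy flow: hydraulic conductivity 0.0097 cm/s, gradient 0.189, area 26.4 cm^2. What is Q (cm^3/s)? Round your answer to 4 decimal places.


Step 1: Apply Darcy's law: Q = K * i * A
Step 2: Q = 0.0097 * 0.189 * 26.4
Step 3: Q = 0.0484 cm^3/s

0.0484


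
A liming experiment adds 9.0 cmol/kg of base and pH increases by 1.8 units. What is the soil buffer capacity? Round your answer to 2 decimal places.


Step 1: BC = change in base / change in pH
Step 2: BC = 9.0 / 1.8
Step 3: BC = 5.0 cmol/(kg*pH unit)

5.0


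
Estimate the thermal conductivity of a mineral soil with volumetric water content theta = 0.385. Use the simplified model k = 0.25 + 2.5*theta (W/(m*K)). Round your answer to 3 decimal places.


Step 1: k = 0.25 + 2.5 * theta
Step 2: k = 0.25 + 2.5 * 0.385
Step 3: k = 0.25 + 0.963
Step 4: k = 1.213 W/(m*K)

1.213


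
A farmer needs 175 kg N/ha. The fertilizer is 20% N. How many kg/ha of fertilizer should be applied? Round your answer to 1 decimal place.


Step 1: Fertilizer rate = target N / (N content / 100)
Step 2: Rate = 175 / (20 / 100)
Step 3: Rate = 175 / 0.2
Step 4: Rate = 875.0 kg/ha

875.0


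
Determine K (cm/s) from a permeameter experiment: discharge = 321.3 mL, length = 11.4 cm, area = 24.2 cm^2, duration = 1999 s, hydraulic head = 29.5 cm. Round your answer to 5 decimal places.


Step 1: K = Q * L / (A * t * h)
Step 2: Numerator = 321.3 * 11.4 = 3662.82
Step 3: Denominator = 24.2 * 1999 * 29.5 = 1427086.1
Step 4: K = 3662.82 / 1427086.1 = 0.00257 cm/s

0.00257


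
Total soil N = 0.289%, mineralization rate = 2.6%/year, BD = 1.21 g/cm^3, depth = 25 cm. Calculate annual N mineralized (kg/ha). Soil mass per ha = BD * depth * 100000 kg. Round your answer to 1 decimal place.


Step 1: Soil mass per ha = BD * depth * 100000 = 1.21 * 25 * 100000 = 3025000 kg
Step 2: Total N pool = soil mass * N%/100 = 3025000 * 0.289/100 = 8742.25 kg/ha
Step 3: N mineralized = N pool * rate%/100 = 8742.25 * 2.6/100 = 227.3 kg/ha/yr

227.3


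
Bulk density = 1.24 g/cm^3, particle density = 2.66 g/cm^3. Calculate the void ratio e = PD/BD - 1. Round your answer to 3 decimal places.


Step 1: e = PD / BD - 1
Step 2: e = 2.66 / 1.24 - 1
Step 3: e = 2.14516 - 1
Step 4: e = 1.145

1.145


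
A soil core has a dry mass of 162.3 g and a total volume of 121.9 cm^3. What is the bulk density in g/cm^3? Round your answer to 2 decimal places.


Step 1: Identify the formula: BD = dry mass / volume
Step 2: Substitute values: BD = 162.3 / 121.9
Step 3: BD = 1.33 g/cm^3

1.33


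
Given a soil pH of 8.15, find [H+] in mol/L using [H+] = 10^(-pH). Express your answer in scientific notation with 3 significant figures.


Step 1: [H+] = 10^(-pH)
Step 2: [H+] = 10^(-8.15)
Step 3: [H+] = 7.08e-09 mol/L

7.08e-09


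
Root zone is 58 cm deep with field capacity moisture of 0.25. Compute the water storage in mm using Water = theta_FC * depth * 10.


Step 1: Water (mm) = theta_FC * depth (cm) * 10
Step 2: Water = 0.25 * 58 * 10
Step 3: Water = 145.0 mm

145.0


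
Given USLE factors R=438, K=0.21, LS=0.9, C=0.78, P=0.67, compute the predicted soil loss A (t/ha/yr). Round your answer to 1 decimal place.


Step 1: A = R * K * LS * C * P
Step 2: R * K = 438 * 0.21 = 91.98
Step 3: (R*K) * LS = 91.98 * 0.9 = 82.782
Step 4: * C * P = 82.782 * 0.78 * 0.67 = 43.3
Step 5: A = 43.3 t/(ha*yr)

43.3


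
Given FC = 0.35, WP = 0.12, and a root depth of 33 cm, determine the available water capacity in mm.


Step 1: Available water = (FC - WP) * depth * 10
Step 2: AW = (0.35 - 0.12) * 33 * 10
Step 3: AW = 0.23 * 33 * 10
Step 4: AW = 75.9 mm

75.9


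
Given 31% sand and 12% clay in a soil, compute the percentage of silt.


Step 1: sand + silt + clay = 100%
Step 2: silt = 100 - sand - clay
Step 3: silt = 100 - 31 - 12
Step 4: silt = 57%

57


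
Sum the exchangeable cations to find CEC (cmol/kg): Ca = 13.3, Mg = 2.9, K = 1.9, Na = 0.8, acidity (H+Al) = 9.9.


Step 1: CEC = Ca + Mg + K + Na + (H+Al)
Step 2: CEC = 13.3 + 2.9 + 1.9 + 0.8 + 9.9
Step 3: CEC = 28.8 cmol/kg

28.8


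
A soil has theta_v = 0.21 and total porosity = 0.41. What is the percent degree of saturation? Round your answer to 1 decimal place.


Step 1: S = 100 * theta_v / n
Step 2: S = 100 * 0.21 / 0.41
Step 3: S = 51.2%

51.2


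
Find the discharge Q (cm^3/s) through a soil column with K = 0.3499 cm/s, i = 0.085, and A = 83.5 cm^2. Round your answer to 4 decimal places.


Step 1: Apply Darcy's law: Q = K * i * A
Step 2: Q = 0.3499 * 0.085 * 83.5
Step 3: Q = 2.4834 cm^3/s

2.4834


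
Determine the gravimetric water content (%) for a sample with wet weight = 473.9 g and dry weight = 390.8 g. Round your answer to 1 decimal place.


Step 1: Water mass = wet - dry = 473.9 - 390.8 = 83.1 g
Step 2: w = 100 * water mass / dry mass
Step 3: w = 100 * 83.1 / 390.8 = 21.3%

21.3


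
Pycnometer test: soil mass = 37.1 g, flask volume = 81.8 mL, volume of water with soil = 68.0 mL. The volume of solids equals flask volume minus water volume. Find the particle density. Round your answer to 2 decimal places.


Step 1: Volume of solids = flask volume - water volume with soil
Step 2: V_solids = 81.8 - 68.0 = 13.8 mL
Step 3: Particle density = mass / V_solids = 37.1 / 13.8 = 2.69 g/cm^3

2.69


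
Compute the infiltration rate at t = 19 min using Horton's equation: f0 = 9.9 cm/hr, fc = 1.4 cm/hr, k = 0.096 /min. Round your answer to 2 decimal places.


Step 1: f = fc + (f0 - fc) * exp(-k * t)
Step 2: exp(-0.096 * 19) = 0.161379
Step 3: f = 1.4 + (9.9 - 1.4) * 0.161379
Step 4: f = 1.4 + 8.5 * 0.161379
Step 5: f = 2.77 cm/hr

2.77


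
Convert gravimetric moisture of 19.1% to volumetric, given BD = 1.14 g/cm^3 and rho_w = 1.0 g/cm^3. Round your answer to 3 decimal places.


Step 1: theta = (w / 100) * BD / rho_w
Step 2: theta = (19.1 / 100) * 1.14 / 1.0
Step 3: theta = 0.191 * 1.14
Step 4: theta = 0.218

0.218


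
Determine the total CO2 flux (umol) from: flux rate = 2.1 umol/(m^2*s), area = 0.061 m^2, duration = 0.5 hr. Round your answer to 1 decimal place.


Step 1: Convert time to seconds: 0.5 hr * 3600 = 1800.0 s
Step 2: Total = flux * area * time_s
Step 3: Total = 2.1 * 0.061 * 1800.0
Step 4: Total = 230.6 umol

230.6


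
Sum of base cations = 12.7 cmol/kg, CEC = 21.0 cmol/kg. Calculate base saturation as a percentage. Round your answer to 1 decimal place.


Step 1: BS = 100 * (sum of bases) / CEC
Step 2: BS = 100 * 12.7 / 21.0
Step 3: BS = 60.5%

60.5


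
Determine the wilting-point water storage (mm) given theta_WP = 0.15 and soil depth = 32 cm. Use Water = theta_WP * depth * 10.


Step 1: Water (mm) = theta_WP * depth * 10
Step 2: Water = 0.15 * 32 * 10
Step 3: Water = 48.0 mm

48.0


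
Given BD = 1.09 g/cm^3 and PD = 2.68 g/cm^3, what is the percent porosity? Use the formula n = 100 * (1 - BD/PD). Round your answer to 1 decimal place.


Step 1: Formula: n = 100 * (1 - BD / PD)
Step 2: n = 100 * (1 - 1.09 / 2.68)
Step 3: n = 100 * (1 - 0.40672)
Step 4: n = 59.3%

59.3


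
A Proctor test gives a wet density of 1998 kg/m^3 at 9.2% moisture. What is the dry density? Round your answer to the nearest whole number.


Step 1: Dry density = wet density / (1 + w/100)
Step 2: Dry density = 1998 / (1 + 9.2/100)
Step 3: Dry density = 1998 / 1.092
Step 4: Dry density = 1830 kg/m^3

1830


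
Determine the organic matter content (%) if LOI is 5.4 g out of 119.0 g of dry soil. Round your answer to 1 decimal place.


Step 1: OM% = 100 * LOI / sample mass
Step 2: OM = 100 * 5.4 / 119.0
Step 3: OM = 4.5%

4.5


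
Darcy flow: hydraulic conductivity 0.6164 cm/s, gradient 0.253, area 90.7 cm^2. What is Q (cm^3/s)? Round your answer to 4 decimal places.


Step 1: Apply Darcy's law: Q = K * i * A
Step 2: Q = 0.6164 * 0.253 * 90.7
Step 3: Q = 14.1446 cm^3/s

14.1446


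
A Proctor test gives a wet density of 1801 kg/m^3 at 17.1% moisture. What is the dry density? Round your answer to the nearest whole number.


Step 1: Dry density = wet density / (1 + w/100)
Step 2: Dry density = 1801 / (1 + 17.1/100)
Step 3: Dry density = 1801 / 1.171
Step 4: Dry density = 1538 kg/m^3

1538


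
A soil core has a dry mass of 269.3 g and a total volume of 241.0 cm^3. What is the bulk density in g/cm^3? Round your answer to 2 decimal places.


Step 1: Identify the formula: BD = dry mass / volume
Step 2: Substitute values: BD = 269.3 / 241.0
Step 3: BD = 1.12 g/cm^3

1.12


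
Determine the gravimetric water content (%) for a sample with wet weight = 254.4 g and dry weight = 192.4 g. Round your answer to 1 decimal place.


Step 1: Water mass = wet - dry = 254.4 - 192.4 = 62.0 g
Step 2: w = 100 * water mass / dry mass
Step 3: w = 100 * 62.0 / 192.4 = 32.2%

32.2


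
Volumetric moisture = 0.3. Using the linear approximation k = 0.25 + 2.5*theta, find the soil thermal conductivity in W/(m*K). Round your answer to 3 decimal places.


Step 1: k = 0.25 + 2.5 * theta
Step 2: k = 0.25 + 2.5 * 0.3
Step 3: k = 0.25 + 0.75
Step 4: k = 1.0 W/(m*K)

1.0


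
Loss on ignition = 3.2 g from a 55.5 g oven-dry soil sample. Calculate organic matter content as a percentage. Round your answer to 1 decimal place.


Step 1: OM% = 100 * LOI / sample mass
Step 2: OM = 100 * 3.2 / 55.5
Step 3: OM = 5.8%

5.8


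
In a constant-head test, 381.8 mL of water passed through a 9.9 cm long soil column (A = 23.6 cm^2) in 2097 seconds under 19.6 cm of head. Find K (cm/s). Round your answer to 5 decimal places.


Step 1: K = Q * L / (A * t * h)
Step 2: Numerator = 381.8 * 9.9 = 3779.82
Step 3: Denominator = 23.6 * 2097 * 19.6 = 969988.32
Step 4: K = 3779.82 / 969988.32 = 0.0039 cm/s

0.0039


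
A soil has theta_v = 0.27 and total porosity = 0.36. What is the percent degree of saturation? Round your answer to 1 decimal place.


Step 1: S = 100 * theta_v / n
Step 2: S = 100 * 0.27 / 0.36
Step 3: S = 75.0%

75.0


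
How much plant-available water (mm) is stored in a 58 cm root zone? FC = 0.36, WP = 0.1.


Step 1: Available water = (FC - WP) * depth * 10
Step 2: AW = (0.36 - 0.1) * 58 * 10
Step 3: AW = 0.26 * 58 * 10
Step 4: AW = 150.8 mm

150.8


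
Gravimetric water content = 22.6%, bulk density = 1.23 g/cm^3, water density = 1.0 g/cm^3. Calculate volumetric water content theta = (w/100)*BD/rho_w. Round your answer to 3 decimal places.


Step 1: theta = (w / 100) * BD / rho_w
Step 2: theta = (22.6 / 100) * 1.23 / 1.0
Step 3: theta = 0.226 * 1.23
Step 4: theta = 0.278

0.278


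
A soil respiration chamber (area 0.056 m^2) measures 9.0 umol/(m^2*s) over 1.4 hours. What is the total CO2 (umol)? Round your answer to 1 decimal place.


Step 1: Convert time to seconds: 1.4 hr * 3600 = 5040.0 s
Step 2: Total = flux * area * time_s
Step 3: Total = 9.0 * 0.056 * 5040.0
Step 4: Total = 2540.2 umol

2540.2


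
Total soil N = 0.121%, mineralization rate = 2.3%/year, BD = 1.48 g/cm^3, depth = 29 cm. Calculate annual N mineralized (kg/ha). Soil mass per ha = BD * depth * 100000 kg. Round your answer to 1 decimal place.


Step 1: Soil mass per ha = BD * depth * 100000 = 1.48 * 29 * 100000 = 4292000 kg
Step 2: Total N pool = soil mass * N%/100 = 4292000 * 0.121/100 = 5193.32 kg/ha
Step 3: N mineralized = N pool * rate%/100 = 5193.32 * 2.3/100 = 119.4 kg/ha/yr

119.4


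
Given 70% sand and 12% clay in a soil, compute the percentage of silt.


Step 1: sand + silt + clay = 100%
Step 2: silt = 100 - sand - clay
Step 3: silt = 100 - 70 - 12
Step 4: silt = 18%

18


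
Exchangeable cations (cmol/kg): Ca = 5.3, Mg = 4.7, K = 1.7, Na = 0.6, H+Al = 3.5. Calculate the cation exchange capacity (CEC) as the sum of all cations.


Step 1: CEC = Ca + Mg + K + Na + (H+Al)
Step 2: CEC = 5.3 + 4.7 + 1.7 + 0.6 + 3.5
Step 3: CEC = 15.8 cmol/kg

15.8


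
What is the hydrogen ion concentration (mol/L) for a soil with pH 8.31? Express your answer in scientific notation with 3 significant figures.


Step 1: [H+] = 10^(-pH)
Step 2: [H+] = 10^(-8.31)
Step 3: [H+] = 4.90e-09 mol/L

4.90e-09


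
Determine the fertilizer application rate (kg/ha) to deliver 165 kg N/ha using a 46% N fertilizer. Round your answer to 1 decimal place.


Step 1: Fertilizer rate = target N / (N content / 100)
Step 2: Rate = 165 / (46 / 100)
Step 3: Rate = 165 / 0.46
Step 4: Rate = 358.7 kg/ha

358.7


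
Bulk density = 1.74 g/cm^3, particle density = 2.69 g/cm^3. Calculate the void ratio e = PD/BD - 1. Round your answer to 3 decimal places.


Step 1: e = PD / BD - 1
Step 2: e = 2.69 / 1.74 - 1
Step 3: e = 1.54598 - 1
Step 4: e = 0.546

0.546


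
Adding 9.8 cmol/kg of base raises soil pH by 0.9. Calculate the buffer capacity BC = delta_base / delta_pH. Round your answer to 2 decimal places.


Step 1: BC = change in base / change in pH
Step 2: BC = 9.8 / 0.9
Step 3: BC = 10.89 cmol/(kg*pH unit)

10.89


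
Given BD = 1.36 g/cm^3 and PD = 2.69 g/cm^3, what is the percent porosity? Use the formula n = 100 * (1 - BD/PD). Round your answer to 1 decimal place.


Step 1: Formula: n = 100 * (1 - BD / PD)
Step 2: n = 100 * (1 - 1.36 / 2.69)
Step 3: n = 100 * (1 - 0.50558)
Step 4: n = 49.4%

49.4


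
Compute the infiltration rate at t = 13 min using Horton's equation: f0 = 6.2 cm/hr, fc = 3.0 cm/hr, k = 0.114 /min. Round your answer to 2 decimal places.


Step 1: f = fc + (f0 - fc) * exp(-k * t)
Step 2: exp(-0.114 * 13) = 0.227183
Step 3: f = 3.0 + (6.2 - 3.0) * 0.227183
Step 4: f = 3.0 + 3.2 * 0.227183
Step 5: f = 3.73 cm/hr

3.73


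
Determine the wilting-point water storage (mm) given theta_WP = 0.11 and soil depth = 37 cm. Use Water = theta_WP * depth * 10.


Step 1: Water (mm) = theta_WP * depth * 10
Step 2: Water = 0.11 * 37 * 10
Step 3: Water = 40.7 mm

40.7


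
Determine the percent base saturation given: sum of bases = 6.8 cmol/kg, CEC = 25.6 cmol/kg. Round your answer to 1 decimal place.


Step 1: BS = 100 * (sum of bases) / CEC
Step 2: BS = 100 * 6.8 / 25.6
Step 3: BS = 26.6%

26.6


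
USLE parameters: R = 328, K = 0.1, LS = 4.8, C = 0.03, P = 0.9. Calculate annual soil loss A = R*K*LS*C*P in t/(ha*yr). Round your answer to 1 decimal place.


Step 1: A = R * K * LS * C * P
Step 2: R * K = 328 * 0.1 = 32.8
Step 3: (R*K) * LS = 32.8 * 4.8 = 157.44
Step 4: * C * P = 157.44 * 0.03 * 0.9 = 4.3
Step 5: A = 4.3 t/(ha*yr)

4.3


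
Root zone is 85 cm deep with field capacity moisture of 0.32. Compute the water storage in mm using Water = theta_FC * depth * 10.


Step 1: Water (mm) = theta_FC * depth (cm) * 10
Step 2: Water = 0.32 * 85 * 10
Step 3: Water = 272.0 mm

272.0


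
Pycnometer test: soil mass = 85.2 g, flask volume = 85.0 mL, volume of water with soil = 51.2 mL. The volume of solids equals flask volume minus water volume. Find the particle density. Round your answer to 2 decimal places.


Step 1: Volume of solids = flask volume - water volume with soil
Step 2: V_solids = 85.0 - 51.2 = 33.8 mL
Step 3: Particle density = mass / V_solids = 85.2 / 33.8 = 2.52 g/cm^3

2.52


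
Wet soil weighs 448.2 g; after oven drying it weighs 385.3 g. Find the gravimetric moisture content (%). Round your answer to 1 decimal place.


Step 1: Water mass = wet - dry = 448.2 - 385.3 = 62.9 g
Step 2: w = 100 * water mass / dry mass
Step 3: w = 100 * 62.9 / 385.3 = 16.3%

16.3
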